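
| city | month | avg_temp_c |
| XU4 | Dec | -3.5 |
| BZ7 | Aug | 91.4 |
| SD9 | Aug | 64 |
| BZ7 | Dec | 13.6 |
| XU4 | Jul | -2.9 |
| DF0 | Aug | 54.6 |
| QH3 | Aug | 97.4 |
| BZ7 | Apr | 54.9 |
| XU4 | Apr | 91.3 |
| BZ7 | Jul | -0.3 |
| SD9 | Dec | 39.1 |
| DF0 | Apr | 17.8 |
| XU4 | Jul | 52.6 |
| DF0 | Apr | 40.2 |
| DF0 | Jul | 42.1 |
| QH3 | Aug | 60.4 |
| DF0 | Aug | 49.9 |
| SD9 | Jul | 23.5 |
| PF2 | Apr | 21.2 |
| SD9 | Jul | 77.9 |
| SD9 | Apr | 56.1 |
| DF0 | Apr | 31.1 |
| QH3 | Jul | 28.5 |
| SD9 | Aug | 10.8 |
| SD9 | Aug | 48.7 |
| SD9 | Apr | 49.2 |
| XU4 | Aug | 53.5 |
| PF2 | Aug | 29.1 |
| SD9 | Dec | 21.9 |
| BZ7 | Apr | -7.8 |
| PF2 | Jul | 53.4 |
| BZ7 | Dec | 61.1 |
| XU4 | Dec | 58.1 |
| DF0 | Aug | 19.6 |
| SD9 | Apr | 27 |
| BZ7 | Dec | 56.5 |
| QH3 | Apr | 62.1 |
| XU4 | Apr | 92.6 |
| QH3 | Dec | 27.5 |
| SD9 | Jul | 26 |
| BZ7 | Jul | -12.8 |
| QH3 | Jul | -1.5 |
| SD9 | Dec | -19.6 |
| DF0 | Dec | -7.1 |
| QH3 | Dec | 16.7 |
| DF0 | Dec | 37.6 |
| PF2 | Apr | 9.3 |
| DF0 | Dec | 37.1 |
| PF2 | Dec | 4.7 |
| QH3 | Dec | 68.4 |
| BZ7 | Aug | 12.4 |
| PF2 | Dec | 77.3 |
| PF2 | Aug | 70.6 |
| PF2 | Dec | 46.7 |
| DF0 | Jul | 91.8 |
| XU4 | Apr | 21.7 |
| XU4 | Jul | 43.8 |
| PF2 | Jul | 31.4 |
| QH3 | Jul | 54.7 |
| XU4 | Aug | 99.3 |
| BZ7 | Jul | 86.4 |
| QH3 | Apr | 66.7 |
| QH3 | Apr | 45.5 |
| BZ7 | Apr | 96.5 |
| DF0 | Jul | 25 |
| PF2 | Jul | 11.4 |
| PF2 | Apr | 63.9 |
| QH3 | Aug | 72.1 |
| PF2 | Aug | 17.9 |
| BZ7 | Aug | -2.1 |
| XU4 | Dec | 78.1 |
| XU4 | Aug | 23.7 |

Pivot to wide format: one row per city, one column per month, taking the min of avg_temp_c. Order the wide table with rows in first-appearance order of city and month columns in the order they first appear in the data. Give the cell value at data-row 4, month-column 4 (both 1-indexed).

17.8

With rows in first-appearance order of city, row 4 is city=DF0. month columns in first-appearance order: Dec, Aug, Jul, Apr; column 4 is Apr.
Long rows with city=DF0, month=Apr: min(17.8, 40.2, 31.1) = 17.8.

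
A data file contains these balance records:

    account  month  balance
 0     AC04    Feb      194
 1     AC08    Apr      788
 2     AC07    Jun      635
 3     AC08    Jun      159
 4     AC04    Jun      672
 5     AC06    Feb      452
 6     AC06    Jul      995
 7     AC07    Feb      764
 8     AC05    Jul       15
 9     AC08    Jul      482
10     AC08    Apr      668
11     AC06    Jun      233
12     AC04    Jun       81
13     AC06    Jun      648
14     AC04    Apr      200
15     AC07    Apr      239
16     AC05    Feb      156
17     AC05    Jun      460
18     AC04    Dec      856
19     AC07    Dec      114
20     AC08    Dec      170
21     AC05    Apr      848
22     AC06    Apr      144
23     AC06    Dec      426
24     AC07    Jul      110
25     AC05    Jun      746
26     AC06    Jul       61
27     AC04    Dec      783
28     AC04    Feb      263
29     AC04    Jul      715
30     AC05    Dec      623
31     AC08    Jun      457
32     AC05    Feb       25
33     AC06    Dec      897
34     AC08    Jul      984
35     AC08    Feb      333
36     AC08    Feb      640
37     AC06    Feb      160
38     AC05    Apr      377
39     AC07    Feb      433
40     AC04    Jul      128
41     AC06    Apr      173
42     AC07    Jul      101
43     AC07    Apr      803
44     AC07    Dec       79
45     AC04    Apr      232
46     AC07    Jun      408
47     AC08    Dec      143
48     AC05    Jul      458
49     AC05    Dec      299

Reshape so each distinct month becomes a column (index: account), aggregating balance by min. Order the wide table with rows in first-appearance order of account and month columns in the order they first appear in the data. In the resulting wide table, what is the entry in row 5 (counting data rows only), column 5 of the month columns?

With rows in first-appearance order of account, row 5 is account=AC05. month columns in first-appearance order: Feb, Apr, Jun, Jul, Dec; column 5 is Dec.
Long rows with account=AC05, month=Dec: min(623, 299) = 299.

299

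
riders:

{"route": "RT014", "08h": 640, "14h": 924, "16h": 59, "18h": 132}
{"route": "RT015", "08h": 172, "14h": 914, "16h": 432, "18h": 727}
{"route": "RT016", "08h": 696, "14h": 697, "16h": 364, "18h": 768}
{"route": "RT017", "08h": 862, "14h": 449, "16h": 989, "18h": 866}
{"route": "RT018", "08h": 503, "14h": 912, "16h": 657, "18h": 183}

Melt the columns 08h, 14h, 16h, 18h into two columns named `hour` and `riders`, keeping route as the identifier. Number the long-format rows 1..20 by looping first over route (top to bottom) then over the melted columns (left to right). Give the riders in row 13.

20 rows total (5 × 4). Row 13: index ⌊(13-1)/4⌋ = 3 into route → RT017; (13-1) mod 4 = 0 into the melted columns → 08h.
So row 13 is (RT017, 08h, 862); riders = 862.

862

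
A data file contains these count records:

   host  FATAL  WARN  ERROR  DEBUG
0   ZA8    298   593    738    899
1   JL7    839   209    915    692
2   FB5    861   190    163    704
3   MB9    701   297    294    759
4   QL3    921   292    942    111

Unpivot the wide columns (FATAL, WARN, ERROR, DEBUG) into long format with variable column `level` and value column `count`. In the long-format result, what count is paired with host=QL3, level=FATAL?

Unpivoting turns each (host, wide-column) pair into one long row.
The wide cell at row QL3, column FATAL holds 921, so the long row (QL3, FATAL) has count=921.

921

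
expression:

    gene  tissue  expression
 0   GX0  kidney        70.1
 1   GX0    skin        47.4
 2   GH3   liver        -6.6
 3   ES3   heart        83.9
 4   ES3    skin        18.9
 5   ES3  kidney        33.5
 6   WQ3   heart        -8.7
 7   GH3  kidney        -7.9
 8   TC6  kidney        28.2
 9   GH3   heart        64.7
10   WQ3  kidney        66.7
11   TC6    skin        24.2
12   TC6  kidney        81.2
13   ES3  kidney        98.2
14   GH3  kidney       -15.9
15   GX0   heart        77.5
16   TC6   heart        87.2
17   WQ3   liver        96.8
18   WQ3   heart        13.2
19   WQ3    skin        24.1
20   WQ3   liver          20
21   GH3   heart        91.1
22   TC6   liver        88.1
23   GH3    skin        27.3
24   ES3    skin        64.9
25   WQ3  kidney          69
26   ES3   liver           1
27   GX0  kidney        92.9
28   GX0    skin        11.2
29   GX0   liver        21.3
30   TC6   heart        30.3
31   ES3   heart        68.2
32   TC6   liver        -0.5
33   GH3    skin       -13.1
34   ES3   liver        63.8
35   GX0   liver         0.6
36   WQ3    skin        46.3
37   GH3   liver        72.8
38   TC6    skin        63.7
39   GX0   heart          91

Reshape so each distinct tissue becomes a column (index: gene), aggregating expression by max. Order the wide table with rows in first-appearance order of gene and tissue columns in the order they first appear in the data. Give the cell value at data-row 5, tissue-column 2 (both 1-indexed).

With rows in first-appearance order of gene, row 5 is gene=TC6. tissue columns in first-appearance order: kidney, skin, liver, heart; column 2 is skin.
Long rows with gene=TC6, tissue=skin: max(24.2, 63.7) = 63.7.

63.7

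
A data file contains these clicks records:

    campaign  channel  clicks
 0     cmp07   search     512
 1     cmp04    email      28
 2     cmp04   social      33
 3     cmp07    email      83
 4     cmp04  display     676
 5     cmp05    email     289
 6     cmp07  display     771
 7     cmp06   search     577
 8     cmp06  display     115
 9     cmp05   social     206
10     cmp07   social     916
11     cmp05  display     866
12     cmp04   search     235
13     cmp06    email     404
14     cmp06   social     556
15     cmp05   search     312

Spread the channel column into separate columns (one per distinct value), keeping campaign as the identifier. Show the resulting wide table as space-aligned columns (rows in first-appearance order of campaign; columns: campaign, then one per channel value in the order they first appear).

Columns: campaign plus the 4 distinct channel values (search, email, social, display).
For example, row cmp07 column search takes clicks=512 from the long row (cmp07, search).

campaign  search  email  social  display
cmp07     512     83     916     771    
cmp04     235     28     33      676    
cmp05     312     289    206     866    
cmp06     577     404    556     115    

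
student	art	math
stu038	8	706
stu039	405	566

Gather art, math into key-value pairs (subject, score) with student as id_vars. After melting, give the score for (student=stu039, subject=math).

Unpivoting turns each (student, wide-column) pair into one long row.
The wide cell at row stu039, column math holds 566, so the long row (stu039, math) has score=566.

566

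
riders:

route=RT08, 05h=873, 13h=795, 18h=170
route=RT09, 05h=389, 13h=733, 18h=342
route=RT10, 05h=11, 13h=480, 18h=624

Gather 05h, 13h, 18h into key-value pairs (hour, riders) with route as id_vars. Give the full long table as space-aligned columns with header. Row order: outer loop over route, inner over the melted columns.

route  hour  riders
RT08   05h   873   
RT08   13h   795   
RT08   18h   170   
RT09   05h   389   
RT09   13h   733   
RT09   18h   342   
RT10   05h   11    
RT10   13h   480   
RT10   18h   624   

Each (route, column) pair becomes one row: 3 × 3 = 9 rows.
For example, (RT08, 05h) → riders=873.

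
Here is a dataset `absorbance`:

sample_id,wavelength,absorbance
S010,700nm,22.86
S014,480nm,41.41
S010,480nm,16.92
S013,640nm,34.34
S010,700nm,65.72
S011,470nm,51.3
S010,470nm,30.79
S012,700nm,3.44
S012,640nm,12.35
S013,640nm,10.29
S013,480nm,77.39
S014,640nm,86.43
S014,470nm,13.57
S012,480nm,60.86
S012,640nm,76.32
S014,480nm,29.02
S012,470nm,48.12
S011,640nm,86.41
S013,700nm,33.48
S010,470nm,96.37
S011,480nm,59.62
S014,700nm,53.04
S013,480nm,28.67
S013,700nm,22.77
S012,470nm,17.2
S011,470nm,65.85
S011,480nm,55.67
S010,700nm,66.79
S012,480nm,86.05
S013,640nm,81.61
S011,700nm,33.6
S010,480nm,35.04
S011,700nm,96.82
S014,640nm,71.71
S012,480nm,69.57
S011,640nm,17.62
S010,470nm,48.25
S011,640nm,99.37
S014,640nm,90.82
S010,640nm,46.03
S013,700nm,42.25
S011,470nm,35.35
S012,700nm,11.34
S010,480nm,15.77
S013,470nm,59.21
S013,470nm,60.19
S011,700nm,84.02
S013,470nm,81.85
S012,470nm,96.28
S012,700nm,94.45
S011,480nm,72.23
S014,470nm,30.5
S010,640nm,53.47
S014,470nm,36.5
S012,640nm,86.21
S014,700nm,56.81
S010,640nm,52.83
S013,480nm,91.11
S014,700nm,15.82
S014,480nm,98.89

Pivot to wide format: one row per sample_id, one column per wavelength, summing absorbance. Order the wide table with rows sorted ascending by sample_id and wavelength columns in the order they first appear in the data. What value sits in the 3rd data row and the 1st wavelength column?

With rows sorted ascending by sample_id, row 3 is sample_id=S012. wavelength columns in first-appearance order: 700nm, 480nm, 640nm, 470nm; column 1 is 700nm.
Long rows with sample_id=S012, wavelength=700nm: 3.44 + 11.34 + 94.45 = 109.23.

109.23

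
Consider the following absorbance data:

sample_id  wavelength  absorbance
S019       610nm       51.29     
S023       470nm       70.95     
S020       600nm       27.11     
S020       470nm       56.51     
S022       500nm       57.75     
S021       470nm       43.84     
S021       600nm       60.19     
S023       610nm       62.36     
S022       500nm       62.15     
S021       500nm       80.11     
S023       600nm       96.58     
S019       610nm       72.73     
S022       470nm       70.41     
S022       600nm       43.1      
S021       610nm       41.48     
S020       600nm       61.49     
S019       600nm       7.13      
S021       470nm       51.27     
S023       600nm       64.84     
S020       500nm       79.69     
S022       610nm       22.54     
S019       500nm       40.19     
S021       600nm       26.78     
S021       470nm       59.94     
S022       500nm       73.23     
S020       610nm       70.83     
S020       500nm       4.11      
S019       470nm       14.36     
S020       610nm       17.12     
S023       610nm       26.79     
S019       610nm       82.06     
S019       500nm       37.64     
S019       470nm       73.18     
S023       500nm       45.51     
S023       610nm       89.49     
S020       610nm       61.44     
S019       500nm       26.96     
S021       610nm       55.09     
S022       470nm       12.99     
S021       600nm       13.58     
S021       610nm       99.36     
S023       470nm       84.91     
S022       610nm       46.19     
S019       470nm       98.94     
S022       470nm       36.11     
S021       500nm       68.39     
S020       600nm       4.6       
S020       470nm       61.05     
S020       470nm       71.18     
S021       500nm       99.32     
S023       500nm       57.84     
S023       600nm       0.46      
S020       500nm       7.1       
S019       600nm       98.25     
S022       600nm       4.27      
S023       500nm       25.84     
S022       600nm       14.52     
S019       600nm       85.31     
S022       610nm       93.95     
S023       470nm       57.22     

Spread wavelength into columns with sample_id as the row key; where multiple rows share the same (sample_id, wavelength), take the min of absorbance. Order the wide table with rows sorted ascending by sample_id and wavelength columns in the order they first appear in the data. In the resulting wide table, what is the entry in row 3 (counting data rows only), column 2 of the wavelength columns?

With rows sorted ascending by sample_id, row 3 is sample_id=S021. wavelength columns in first-appearance order: 610nm, 470nm, 600nm, 500nm; column 2 is 470nm.
Long rows with sample_id=S021, wavelength=470nm: min(43.84, 51.27, 59.94) = 43.84.

43.84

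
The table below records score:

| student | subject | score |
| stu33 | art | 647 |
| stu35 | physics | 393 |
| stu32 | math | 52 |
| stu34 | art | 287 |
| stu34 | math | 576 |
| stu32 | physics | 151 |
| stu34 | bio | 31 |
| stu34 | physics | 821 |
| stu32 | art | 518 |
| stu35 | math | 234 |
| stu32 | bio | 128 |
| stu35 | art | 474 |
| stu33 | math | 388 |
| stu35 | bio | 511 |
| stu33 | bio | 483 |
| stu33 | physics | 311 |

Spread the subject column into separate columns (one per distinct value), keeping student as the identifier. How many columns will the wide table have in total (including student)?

1 column for student plus 4 distinct subject values → 5 columns.

5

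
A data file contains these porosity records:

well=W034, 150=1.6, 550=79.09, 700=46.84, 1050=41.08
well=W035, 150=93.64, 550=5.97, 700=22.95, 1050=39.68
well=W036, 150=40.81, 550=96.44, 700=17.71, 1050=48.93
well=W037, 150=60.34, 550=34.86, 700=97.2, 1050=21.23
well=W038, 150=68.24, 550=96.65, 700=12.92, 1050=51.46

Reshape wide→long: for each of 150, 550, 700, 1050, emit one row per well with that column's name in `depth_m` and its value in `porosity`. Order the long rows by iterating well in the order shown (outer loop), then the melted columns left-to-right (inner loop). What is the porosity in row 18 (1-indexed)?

20 rows total (5 × 4). Row 18: index ⌊(18-1)/4⌋ = 4 into well → W038; (18-1) mod 4 = 1 into the melted columns → 550.
So row 18 is (W038, 550, 96.65); porosity = 96.65.

96.65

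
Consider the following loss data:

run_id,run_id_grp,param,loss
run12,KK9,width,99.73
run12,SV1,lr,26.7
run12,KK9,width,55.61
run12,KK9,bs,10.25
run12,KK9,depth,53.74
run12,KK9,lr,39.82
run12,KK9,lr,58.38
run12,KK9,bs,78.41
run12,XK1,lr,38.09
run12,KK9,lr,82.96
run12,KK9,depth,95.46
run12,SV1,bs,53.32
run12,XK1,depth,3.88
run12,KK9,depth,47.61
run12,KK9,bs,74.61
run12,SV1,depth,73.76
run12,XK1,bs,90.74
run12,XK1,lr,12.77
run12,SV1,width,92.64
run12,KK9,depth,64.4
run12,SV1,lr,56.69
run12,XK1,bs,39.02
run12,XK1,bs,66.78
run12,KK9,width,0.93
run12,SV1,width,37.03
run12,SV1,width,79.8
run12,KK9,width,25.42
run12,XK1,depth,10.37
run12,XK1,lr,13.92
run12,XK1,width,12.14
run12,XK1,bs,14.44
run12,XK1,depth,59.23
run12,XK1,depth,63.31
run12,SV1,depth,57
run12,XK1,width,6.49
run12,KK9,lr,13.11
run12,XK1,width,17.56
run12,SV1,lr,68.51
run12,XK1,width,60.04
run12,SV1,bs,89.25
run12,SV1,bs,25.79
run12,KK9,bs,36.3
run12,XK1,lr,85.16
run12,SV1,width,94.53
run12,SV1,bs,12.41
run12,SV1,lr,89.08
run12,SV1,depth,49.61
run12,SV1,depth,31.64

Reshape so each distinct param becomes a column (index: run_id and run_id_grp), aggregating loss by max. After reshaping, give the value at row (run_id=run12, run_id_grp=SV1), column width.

Rows with run_id=run12, run_id_grp=SV1 and param=width: loss values are 92.64, 37.03, 79.8, 94.53.
max(92.64, 37.03, 79.8, 94.53) = 94.53.

94.53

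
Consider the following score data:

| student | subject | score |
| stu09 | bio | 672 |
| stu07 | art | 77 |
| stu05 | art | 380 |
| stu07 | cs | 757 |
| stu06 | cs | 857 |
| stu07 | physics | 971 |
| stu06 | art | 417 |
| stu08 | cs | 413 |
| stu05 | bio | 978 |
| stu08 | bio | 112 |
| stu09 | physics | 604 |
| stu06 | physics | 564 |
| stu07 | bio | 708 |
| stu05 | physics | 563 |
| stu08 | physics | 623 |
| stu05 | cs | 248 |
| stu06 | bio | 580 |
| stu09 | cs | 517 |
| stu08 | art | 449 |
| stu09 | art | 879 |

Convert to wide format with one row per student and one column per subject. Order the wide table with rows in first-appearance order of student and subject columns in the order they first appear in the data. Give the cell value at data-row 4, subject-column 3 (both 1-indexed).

With rows in first-appearance order of student, row 4 is student=stu06. subject columns in first-appearance order: bio, art, cs, physics; column 3 is cs.
Long rows with student=stu06, subject=cs: score = 857.

857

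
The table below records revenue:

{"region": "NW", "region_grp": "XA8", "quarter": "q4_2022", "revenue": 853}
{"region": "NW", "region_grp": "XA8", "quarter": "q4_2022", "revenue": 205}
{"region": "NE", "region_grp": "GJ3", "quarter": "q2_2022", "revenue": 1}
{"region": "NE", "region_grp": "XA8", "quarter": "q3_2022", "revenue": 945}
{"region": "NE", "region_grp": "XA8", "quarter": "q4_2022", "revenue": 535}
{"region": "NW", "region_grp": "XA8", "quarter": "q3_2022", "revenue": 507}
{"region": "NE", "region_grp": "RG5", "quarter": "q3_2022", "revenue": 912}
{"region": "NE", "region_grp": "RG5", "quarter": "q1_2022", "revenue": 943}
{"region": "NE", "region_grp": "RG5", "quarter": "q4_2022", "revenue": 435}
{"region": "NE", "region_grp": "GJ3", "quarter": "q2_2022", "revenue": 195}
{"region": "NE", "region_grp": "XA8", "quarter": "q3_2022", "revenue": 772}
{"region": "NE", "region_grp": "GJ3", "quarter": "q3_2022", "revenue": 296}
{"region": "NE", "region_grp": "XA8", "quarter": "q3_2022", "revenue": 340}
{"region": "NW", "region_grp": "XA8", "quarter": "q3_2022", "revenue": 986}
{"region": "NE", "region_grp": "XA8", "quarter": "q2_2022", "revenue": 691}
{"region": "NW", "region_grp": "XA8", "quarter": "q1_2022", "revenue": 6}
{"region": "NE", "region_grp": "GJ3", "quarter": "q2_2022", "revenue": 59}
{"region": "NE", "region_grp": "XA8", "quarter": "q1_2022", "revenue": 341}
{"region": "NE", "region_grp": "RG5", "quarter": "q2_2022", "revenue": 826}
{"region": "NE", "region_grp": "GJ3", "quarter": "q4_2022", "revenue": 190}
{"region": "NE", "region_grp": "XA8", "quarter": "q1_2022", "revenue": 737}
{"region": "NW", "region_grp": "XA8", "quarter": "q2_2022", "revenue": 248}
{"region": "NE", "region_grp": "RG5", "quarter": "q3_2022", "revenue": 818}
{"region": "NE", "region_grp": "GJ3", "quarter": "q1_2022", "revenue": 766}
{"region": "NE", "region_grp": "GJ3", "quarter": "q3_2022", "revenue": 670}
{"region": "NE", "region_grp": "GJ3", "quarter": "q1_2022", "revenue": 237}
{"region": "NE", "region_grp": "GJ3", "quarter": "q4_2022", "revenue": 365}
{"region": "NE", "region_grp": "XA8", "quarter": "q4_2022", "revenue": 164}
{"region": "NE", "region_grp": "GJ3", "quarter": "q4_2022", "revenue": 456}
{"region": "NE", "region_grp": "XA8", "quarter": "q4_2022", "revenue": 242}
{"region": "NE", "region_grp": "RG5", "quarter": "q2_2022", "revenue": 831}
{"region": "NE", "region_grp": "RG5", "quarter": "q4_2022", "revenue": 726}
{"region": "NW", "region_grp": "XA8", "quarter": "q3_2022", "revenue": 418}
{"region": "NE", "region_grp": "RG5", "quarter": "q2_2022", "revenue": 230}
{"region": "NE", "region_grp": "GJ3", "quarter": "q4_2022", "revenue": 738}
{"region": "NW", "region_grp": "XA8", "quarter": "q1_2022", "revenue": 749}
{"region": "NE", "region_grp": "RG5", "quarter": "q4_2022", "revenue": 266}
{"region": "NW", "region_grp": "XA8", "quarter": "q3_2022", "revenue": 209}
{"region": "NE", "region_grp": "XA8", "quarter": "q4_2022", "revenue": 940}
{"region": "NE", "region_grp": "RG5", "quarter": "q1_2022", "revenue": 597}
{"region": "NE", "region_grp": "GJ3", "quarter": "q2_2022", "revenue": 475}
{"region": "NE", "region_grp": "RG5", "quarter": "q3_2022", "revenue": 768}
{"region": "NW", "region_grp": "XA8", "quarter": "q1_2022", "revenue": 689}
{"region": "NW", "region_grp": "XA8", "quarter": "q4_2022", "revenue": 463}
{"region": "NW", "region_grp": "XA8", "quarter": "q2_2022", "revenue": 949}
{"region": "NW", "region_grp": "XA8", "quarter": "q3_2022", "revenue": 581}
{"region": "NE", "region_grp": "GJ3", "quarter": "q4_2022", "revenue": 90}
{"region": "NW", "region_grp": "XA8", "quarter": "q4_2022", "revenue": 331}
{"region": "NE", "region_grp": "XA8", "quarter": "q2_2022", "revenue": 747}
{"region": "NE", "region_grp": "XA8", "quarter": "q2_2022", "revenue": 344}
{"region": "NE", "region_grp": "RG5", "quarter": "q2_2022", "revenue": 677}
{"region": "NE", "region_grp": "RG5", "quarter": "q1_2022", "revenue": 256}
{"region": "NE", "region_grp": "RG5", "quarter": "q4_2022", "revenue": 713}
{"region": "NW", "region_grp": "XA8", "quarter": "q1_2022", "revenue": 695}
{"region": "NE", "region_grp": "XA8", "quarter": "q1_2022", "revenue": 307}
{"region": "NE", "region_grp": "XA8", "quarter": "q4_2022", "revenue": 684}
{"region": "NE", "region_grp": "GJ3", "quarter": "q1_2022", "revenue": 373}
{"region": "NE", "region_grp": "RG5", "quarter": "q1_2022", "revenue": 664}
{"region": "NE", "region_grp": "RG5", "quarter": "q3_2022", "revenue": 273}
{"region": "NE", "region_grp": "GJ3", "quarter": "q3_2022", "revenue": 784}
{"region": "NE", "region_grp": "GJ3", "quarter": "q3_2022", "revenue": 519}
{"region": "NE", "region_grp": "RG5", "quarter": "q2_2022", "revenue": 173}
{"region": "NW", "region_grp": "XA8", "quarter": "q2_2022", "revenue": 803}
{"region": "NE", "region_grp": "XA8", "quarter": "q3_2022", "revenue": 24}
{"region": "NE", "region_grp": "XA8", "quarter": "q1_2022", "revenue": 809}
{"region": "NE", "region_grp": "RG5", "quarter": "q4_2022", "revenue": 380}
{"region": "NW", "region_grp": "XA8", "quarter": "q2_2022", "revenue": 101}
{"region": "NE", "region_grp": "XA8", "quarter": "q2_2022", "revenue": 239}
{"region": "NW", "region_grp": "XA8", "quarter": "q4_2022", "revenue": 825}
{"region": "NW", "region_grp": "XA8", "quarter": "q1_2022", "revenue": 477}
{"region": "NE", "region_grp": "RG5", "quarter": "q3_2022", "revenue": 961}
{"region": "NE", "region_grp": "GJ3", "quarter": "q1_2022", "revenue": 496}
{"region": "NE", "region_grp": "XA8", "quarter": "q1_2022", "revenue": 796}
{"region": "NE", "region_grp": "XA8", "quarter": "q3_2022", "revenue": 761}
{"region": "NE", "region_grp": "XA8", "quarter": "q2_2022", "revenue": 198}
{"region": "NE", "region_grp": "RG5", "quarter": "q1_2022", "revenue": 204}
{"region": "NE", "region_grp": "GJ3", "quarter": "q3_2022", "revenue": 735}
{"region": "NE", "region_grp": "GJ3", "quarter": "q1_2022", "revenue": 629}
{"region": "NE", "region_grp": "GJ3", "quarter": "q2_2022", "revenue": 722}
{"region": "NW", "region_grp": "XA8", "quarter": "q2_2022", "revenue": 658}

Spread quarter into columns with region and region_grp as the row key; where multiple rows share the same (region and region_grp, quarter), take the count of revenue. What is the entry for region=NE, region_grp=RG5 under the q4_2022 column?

5

Rows with region=NE, region_grp=RG5 and quarter=q4_2022: revenue values are 435, 726, 266, 713, 380.
5 rows match — count = 5.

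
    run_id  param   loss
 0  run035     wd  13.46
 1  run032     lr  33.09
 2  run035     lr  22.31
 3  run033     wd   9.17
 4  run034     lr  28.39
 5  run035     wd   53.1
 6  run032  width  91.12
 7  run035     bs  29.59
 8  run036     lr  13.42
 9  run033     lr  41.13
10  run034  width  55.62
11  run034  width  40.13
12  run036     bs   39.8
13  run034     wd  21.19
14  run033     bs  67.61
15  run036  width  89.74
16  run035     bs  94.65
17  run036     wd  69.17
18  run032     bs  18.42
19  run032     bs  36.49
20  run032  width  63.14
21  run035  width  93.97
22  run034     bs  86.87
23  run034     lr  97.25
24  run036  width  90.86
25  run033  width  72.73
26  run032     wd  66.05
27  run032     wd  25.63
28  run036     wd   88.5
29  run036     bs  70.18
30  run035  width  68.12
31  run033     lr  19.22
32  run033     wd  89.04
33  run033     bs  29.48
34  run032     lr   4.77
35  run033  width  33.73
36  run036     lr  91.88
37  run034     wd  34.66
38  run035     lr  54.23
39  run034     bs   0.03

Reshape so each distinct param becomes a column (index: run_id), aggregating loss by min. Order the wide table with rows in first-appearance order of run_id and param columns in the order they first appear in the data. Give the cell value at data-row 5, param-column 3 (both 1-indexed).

89.74

With rows in first-appearance order of run_id, row 5 is run_id=run036. param columns in first-appearance order: wd, lr, width, bs; column 3 is width.
Long rows with run_id=run036, param=width: min(89.74, 90.86) = 89.74.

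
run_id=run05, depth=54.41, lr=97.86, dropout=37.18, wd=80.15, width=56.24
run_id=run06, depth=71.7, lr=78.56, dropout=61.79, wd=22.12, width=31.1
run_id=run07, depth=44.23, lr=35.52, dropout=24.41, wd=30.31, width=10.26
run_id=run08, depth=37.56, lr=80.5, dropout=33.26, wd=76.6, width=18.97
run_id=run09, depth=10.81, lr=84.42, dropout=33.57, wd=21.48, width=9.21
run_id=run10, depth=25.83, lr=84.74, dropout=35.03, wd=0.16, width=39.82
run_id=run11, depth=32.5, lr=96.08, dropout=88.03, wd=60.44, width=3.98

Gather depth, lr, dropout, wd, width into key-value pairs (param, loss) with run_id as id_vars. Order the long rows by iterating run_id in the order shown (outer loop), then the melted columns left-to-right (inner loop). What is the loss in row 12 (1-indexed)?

35.52

35 rows total (7 × 5). Row 12: index ⌊(12-1)/5⌋ = 2 into run_id → run07; (12-1) mod 5 = 1 into the melted columns → lr.
So row 12 is (run07, lr, 35.52); loss = 35.52.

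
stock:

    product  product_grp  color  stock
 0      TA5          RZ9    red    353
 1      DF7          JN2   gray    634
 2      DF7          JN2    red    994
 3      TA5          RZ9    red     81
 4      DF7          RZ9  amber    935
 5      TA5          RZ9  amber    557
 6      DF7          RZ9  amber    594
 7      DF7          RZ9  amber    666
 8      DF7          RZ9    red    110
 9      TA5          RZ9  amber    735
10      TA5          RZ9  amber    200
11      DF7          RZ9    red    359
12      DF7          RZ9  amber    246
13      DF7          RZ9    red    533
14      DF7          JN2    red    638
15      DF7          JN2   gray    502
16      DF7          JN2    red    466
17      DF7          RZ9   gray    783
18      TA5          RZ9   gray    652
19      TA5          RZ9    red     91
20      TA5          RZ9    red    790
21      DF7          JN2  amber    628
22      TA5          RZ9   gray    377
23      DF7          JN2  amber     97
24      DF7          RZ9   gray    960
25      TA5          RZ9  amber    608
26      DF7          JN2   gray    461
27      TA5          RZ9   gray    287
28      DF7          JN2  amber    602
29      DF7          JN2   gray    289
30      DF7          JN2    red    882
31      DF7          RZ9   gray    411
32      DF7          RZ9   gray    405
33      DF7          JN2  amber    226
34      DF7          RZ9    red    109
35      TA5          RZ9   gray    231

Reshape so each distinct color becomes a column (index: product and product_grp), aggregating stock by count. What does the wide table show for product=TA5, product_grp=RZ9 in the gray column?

Rows with product=TA5, product_grp=RZ9 and color=gray: stock values are 652, 377, 287, 231.
4 rows match — count = 4.

4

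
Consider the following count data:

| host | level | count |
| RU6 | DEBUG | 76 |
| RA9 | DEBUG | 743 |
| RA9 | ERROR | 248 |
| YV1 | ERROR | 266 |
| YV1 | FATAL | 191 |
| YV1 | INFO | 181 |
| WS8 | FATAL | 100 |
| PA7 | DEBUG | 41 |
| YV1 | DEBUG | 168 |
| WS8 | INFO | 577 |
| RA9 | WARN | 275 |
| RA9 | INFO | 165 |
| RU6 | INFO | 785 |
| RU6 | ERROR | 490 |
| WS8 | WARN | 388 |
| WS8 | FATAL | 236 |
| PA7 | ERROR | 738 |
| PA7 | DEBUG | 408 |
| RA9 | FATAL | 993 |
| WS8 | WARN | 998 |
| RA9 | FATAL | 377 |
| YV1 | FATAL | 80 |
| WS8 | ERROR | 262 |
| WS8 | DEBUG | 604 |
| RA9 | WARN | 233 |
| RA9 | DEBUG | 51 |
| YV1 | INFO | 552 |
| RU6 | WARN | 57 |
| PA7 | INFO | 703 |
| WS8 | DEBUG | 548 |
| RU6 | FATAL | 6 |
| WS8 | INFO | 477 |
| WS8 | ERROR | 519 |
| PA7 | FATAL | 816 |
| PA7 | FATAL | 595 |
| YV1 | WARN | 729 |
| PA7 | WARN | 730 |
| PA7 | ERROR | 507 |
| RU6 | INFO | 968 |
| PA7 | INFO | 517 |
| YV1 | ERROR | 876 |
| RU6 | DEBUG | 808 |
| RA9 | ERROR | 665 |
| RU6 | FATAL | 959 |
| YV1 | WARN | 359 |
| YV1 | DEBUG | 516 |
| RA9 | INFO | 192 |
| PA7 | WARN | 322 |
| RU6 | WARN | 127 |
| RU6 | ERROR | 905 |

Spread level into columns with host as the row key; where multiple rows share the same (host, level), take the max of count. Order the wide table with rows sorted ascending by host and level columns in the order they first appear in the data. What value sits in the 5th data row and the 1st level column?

With rows sorted ascending by host, row 5 is host=YV1. level columns in first-appearance order: DEBUG, ERROR, FATAL, INFO, WARN; column 1 is DEBUG.
Long rows with host=YV1, level=DEBUG: max(168, 516) = 516.

516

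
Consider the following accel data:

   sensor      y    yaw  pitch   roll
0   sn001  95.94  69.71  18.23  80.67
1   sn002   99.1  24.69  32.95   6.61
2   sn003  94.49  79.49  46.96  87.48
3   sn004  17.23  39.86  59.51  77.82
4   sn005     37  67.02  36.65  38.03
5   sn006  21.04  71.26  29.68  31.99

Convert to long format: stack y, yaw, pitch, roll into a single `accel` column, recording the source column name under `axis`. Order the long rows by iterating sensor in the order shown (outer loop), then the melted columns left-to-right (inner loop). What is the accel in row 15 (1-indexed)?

59.51

24 rows total (6 × 4). Row 15: index ⌊(15-1)/4⌋ = 3 into sensor → sn004; (15-1) mod 4 = 2 into the melted columns → pitch.
So row 15 is (sn004, pitch, 59.51); accel = 59.51.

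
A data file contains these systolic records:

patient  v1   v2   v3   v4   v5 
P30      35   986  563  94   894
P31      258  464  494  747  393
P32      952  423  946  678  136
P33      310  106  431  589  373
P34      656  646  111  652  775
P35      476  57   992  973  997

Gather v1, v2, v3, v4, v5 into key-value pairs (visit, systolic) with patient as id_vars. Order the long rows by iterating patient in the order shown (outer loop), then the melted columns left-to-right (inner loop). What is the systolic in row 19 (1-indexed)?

589

30 rows total (6 × 5). Row 19: index ⌊(19-1)/5⌋ = 3 into patient → P33; (19-1) mod 5 = 3 into the melted columns → v4.
So row 19 is (P33, v4, 589); systolic = 589.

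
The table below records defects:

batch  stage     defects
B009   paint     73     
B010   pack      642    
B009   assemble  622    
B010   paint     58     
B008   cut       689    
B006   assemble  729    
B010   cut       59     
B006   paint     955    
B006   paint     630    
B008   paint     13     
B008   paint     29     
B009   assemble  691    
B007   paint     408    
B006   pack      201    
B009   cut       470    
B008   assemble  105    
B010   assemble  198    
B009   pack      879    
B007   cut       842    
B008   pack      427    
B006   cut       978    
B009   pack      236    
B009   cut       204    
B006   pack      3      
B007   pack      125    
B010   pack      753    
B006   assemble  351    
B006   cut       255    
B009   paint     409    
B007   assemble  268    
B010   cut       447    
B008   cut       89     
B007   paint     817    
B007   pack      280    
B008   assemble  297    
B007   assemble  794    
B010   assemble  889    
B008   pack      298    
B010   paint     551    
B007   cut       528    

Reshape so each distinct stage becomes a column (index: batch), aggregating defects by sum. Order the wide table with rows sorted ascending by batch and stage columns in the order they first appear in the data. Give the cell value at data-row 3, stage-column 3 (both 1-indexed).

402

With rows sorted ascending by batch, row 3 is batch=B008. stage columns in first-appearance order: paint, pack, assemble, cut; column 3 is assemble.
Long rows with batch=B008, stage=assemble: 105 + 297 = 402.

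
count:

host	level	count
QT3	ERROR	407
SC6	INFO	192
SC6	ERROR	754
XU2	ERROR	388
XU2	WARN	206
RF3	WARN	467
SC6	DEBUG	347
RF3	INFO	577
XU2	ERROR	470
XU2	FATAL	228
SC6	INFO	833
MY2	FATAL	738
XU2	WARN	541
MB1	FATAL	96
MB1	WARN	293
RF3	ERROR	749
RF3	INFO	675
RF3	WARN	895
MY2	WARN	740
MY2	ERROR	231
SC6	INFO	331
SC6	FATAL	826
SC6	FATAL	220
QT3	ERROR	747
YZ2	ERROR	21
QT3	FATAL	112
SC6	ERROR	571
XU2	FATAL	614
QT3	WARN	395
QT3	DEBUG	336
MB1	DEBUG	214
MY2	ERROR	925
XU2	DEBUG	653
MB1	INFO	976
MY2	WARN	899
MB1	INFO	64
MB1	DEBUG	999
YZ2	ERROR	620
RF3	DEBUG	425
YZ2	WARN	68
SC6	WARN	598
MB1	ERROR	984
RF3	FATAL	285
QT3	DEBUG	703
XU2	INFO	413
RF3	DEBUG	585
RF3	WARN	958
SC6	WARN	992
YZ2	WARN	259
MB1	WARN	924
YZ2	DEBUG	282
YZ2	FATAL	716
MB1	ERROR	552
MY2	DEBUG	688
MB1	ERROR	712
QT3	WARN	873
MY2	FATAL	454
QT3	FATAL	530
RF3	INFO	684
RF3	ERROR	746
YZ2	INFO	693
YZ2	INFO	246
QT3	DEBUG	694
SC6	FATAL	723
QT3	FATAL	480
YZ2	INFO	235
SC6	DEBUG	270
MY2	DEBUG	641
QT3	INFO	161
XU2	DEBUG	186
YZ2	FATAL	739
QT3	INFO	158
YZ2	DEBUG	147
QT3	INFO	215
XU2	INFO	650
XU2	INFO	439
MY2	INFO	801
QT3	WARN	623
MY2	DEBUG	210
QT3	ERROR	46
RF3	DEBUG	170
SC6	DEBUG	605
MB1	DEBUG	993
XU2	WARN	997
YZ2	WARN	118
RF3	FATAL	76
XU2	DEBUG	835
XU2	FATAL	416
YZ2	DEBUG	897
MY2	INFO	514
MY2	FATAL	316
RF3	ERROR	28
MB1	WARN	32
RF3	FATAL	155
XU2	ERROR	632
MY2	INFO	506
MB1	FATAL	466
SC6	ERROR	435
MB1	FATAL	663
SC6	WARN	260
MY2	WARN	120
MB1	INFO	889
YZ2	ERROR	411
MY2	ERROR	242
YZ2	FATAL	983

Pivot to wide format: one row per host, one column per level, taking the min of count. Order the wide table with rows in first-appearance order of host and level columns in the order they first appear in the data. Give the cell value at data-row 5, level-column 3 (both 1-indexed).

120

With rows in first-appearance order of host, row 5 is host=MY2. level columns in first-appearance order: ERROR, INFO, WARN, DEBUG, FATAL; column 3 is WARN.
Long rows with host=MY2, level=WARN: min(740, 899, 120) = 120.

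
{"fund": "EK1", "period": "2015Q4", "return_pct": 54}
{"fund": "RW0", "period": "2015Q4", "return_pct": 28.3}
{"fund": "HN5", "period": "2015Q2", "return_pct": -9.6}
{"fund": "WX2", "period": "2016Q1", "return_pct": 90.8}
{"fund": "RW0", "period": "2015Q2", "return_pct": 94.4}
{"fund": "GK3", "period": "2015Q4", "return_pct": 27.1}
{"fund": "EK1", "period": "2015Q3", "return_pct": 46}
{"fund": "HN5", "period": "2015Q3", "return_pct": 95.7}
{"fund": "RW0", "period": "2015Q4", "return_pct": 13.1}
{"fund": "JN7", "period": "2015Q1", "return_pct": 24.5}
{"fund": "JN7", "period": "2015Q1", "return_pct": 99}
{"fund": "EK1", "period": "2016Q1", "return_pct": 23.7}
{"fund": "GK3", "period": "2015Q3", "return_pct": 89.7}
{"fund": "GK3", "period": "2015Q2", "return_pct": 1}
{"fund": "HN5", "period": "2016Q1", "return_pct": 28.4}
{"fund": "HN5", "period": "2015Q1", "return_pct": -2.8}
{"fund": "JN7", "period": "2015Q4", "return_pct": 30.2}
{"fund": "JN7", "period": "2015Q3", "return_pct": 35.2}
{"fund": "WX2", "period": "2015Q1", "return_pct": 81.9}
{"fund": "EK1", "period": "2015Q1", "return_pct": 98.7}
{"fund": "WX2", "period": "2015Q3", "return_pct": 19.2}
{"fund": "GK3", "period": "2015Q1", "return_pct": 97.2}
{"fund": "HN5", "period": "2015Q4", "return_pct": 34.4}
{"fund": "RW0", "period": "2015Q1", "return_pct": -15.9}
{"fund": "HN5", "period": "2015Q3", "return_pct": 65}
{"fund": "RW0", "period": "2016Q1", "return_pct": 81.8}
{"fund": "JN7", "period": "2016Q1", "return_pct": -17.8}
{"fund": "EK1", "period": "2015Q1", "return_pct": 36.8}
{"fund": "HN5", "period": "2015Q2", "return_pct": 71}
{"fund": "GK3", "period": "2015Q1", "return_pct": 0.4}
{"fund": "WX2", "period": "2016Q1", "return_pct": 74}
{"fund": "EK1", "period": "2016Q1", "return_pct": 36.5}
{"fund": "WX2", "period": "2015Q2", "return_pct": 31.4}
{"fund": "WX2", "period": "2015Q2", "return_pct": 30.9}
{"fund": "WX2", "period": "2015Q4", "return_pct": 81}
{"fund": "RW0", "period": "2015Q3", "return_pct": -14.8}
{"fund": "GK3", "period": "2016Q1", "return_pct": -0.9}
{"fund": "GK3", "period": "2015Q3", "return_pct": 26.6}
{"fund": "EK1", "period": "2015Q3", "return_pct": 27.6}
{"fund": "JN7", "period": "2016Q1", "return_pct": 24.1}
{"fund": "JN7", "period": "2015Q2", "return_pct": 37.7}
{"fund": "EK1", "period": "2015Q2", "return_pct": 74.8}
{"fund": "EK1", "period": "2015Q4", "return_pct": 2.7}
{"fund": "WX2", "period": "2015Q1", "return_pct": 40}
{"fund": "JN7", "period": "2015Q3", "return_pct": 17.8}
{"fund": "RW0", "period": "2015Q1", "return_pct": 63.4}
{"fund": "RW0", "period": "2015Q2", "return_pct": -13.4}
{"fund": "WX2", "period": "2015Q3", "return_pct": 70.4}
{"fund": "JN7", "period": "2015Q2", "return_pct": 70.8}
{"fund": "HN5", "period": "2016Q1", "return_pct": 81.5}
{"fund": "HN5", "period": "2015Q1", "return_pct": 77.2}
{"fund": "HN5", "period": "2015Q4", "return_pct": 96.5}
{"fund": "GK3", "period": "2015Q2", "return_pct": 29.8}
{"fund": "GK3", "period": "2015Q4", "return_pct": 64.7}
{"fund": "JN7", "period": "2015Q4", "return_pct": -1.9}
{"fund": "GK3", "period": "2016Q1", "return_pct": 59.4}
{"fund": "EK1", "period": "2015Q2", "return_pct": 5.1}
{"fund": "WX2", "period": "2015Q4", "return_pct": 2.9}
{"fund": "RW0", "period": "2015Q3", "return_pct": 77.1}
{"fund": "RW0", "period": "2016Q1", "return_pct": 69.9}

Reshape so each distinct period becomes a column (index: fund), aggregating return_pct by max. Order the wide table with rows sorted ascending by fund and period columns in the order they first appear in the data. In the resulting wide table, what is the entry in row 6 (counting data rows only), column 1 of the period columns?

With rows sorted ascending by fund, row 6 is fund=WX2. period columns in first-appearance order: 2015Q4, 2015Q2, 2016Q1, 2015Q3, 2015Q1; column 1 is 2015Q4.
Long rows with fund=WX2, period=2015Q4: max(81, 2.9) = 81.

81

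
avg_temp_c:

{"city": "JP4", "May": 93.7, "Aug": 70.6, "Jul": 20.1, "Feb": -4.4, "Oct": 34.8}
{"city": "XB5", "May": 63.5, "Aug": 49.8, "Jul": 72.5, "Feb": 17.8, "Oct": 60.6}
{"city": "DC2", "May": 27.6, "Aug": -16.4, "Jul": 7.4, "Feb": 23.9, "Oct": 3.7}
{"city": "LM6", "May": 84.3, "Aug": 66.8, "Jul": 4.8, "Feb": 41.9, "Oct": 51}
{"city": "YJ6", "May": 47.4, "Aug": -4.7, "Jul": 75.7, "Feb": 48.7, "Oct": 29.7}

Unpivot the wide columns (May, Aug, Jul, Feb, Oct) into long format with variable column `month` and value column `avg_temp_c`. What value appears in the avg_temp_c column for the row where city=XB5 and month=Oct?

Unpivoting turns each (city, wide-column) pair into one long row.
The wide cell at row XB5, column Oct holds 60.6, so the long row (XB5, Oct) has avg_temp_c=60.6.

60.6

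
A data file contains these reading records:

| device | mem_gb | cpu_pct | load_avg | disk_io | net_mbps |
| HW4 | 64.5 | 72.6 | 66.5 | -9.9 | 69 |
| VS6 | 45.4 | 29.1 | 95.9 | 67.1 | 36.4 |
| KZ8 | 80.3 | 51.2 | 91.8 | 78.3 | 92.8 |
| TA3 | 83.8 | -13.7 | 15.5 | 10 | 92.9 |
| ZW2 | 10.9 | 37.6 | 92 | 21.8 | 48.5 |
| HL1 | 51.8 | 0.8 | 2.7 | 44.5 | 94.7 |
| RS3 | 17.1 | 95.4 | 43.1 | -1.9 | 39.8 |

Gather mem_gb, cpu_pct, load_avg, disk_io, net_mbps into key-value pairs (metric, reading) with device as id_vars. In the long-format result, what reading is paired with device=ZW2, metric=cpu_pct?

37.6

Unpivoting turns each (device, wide-column) pair into one long row.
The wide cell at row ZW2, column cpu_pct holds 37.6, so the long row (ZW2, cpu_pct) has reading=37.6.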